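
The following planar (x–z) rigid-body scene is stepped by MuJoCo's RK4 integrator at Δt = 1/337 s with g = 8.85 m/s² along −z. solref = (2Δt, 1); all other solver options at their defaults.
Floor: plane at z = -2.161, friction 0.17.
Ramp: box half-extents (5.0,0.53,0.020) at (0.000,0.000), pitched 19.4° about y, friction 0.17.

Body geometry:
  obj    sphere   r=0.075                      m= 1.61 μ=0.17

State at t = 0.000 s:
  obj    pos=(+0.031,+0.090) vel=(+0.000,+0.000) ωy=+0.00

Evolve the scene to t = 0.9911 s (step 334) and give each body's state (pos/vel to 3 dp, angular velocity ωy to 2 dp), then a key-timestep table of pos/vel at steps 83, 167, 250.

State at t = 0.9911 s:
  obj    pos=(+1.004,-0.253) vel=(+1.963,-0.691) ωy=+27.74

Key-timestep trajectory:
   step    t(s)  obj.x    obj.z    obj.vx   obj.vz 
     83  0.2463   +0.091  +0.069  +0.488  -0.172
    167  0.4955   +0.274  +0.004  +0.982  -0.346
    250  0.7418   +0.576  -0.102  +1.469  -0.517


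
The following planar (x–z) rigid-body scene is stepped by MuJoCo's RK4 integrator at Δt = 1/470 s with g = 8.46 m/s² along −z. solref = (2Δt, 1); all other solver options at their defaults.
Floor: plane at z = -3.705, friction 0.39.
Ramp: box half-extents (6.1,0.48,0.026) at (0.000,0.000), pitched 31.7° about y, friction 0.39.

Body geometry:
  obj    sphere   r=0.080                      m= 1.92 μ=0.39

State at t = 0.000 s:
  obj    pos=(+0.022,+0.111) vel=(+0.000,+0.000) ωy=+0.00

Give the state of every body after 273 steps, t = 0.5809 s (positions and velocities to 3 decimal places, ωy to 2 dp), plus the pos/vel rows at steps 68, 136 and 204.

State at t = 0.5809 s:
  obj    pos=(+0.478,-0.171) vel=(+1.569,-0.969) ωy=+23.05

Key-timestep trajectory:
   step    t(s)  obj.x    obj.z    obj.vx   obj.vz 
     68  0.1447   +0.050  +0.094  +0.391  -0.241
    136  0.2894   +0.135  +0.041  +0.782  -0.483
    204  0.4340   +0.277  -0.046  +1.173  -0.724


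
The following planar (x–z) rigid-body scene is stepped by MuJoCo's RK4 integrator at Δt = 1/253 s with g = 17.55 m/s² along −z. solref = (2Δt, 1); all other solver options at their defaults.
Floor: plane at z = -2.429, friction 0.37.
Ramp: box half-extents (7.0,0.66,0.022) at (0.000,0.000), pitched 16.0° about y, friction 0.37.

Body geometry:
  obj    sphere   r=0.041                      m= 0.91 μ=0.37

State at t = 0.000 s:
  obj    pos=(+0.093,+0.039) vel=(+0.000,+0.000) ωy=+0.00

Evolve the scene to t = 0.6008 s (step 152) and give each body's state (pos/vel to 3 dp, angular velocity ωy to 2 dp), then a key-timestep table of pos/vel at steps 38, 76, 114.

State at t = 0.6008 s:
  obj    pos=(+0.692,-0.133) vel=(+1.996,-0.572) ωy=+50.62

Key-timestep trajectory:
   step    t(s)  obj.x    obj.z    obj.vx   obj.vz 
     38  0.1502   +0.130  +0.028  +0.499  -0.143
     76  0.3004   +0.243  -0.004  +0.998  -0.286
    114  0.4506   +0.430  -0.058  +1.497  -0.429


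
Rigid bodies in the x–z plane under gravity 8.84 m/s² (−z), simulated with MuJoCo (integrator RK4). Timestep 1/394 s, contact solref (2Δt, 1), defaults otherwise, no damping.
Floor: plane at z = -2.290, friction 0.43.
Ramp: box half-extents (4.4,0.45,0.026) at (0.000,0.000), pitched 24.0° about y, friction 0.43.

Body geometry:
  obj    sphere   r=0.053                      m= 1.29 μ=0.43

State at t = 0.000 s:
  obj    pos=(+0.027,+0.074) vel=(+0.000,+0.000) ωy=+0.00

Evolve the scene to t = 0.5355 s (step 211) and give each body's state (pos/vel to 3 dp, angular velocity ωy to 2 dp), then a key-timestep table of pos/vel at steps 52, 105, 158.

State at t = 0.5355 s:
  obj    pos=(+0.364,-0.075) vel=(+1.257,-0.559) ωy=+25.95

Key-timestep trajectory:
   step    t(s)  obj.x    obj.z    obj.vx   obj.vz 
     52  0.1320   +0.048  +0.065  +0.310  -0.138
    105  0.2665   +0.110  +0.037  +0.625  -0.278
    158  0.4010   +0.216  -0.010  +0.941  -0.419


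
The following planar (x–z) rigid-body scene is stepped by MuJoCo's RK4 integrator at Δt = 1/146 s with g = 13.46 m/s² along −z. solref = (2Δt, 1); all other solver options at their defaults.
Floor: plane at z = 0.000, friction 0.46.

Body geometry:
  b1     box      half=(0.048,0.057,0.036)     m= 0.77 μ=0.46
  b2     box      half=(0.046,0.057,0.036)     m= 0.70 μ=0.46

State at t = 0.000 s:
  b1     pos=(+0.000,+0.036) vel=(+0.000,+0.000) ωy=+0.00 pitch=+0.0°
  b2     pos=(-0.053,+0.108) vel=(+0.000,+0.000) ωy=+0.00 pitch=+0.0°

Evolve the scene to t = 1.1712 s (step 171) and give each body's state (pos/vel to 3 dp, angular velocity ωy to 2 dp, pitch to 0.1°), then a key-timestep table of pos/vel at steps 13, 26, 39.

State at t = 1.1712 s:
  b1     pos=(+0.000,+0.036) vel=(+0.000,+0.000) ωy=+0.00 pitch=+0.0°
  b2     pos=(-0.099,+0.046) vel=(+0.000,+0.000) ωy=+0.00 pitch=-90.0°

Key-timestep trajectory:
   step    t(s)  b1.x    b1.z    b1.vx   b1.vz   b2.x    b2.z    b2.vx   b2.vz 
     13  0.0890   +0.000  +0.036  +0.000  +0.001   -0.057  +0.107  -0.109  -0.029
     26  0.1781   +0.000  +0.036  +0.000  +0.000   -0.075  +0.096  -0.293  -0.319
     39  0.2671   +0.000  +0.036  +0.000  +0.000   -0.101  +0.043  -0.012  +0.095


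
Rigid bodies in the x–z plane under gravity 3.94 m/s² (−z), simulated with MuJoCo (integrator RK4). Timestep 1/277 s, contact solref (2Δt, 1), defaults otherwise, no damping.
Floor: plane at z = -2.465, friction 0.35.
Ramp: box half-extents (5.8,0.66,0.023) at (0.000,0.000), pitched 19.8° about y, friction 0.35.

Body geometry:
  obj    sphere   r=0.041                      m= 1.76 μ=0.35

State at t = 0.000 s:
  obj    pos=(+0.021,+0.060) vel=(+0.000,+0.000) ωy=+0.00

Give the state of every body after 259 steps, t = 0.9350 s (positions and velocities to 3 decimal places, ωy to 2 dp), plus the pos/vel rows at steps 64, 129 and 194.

State at t = 0.9350 s:
  obj    pos=(+0.413,-0.081) vel=(+0.839,-0.302) ωy=+21.74

Key-timestep trajectory:
   step    t(s)  obj.x    obj.z    obj.vx   obj.vz 
     64  0.2310   +0.045  +0.052  +0.207  -0.075
    129  0.4657   +0.118  +0.025  +0.418  -0.150
    194  0.7004   +0.241  -0.019  +0.628  -0.226


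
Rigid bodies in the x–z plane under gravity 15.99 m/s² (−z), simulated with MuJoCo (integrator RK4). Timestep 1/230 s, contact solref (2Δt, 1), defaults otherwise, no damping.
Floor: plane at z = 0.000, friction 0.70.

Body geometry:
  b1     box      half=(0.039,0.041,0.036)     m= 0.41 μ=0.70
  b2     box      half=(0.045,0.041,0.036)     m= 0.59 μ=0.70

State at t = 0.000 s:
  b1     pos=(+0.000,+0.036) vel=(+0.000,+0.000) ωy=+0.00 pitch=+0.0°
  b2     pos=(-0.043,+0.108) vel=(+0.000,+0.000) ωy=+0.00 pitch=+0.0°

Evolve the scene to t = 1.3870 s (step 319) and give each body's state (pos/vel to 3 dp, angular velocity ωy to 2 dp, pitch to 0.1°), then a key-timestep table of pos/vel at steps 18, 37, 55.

State at t = 1.3870 s:
  b1     pos=(+0.000,+0.036) vel=(+0.000,+0.000) ωy=+0.00 pitch=+0.0°
  b2     pos=(-0.086,+0.045) vel=(+0.000,+0.000) ωy=+0.00 pitch=-90.0°

Key-timestep trajectory:
   step    t(s)  b1.x    b1.z    b1.vx   b1.vz   b2.x    b2.z    b2.vx   b2.vz 
     18  0.0783   +0.000  +0.036  +0.000  +0.000   -0.046  +0.107  -0.093  -0.018
     37  0.1609   +0.000  +0.036  +0.001  +0.000   -0.061  +0.100  -0.292  -0.217
     55  0.2391   +0.000  +0.036  +0.000  +0.000   -0.087  +0.046  -0.329  -1.285


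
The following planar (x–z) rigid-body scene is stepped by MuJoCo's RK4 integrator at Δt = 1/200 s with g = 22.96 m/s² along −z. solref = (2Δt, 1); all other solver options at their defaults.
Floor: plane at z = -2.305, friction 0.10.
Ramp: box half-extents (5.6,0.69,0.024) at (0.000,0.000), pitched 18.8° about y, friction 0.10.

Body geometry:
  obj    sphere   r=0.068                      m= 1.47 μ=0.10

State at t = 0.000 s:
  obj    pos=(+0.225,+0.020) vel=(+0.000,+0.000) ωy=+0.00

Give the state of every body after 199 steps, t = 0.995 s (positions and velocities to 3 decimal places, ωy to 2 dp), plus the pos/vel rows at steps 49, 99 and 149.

State at t = 0.995 s:
  obj    pos=(+2.702,-0.823) vel=(+4.979,-1.695) ωy=+77.31

Key-timestep trajectory:
   step    t(s)  obj.x    obj.z    obj.vx   obj.vz 
     49  0.2450   +0.375  -0.031  +1.226  -0.417
     99  0.4950   +0.838  -0.188  +2.477  -0.843
    149  0.7450   +1.614  -0.452  +3.728  -1.269


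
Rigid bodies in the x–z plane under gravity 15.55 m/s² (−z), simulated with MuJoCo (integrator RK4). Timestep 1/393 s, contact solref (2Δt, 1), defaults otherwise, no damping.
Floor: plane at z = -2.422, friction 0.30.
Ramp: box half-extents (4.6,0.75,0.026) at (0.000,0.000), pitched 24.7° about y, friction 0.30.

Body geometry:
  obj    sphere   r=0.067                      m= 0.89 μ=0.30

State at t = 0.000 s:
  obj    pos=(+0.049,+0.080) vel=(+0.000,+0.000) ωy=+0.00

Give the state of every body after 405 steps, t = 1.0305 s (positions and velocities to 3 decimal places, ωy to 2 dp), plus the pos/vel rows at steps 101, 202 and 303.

State at t = 1.0305 s:
  obj    pos=(+2.288,-0.950) vel=(+4.346,-1.999) ωy=+71.38

Key-timestep trajectory:
   step    t(s)  obj.x    obj.z    obj.vx   obj.vz 
    101  0.2570   +0.188  +0.016  +1.084  -0.498
    202  0.5140   +0.606  -0.176  +2.167  -0.997
    303  0.7710   +1.302  -0.497  +3.251  -1.495


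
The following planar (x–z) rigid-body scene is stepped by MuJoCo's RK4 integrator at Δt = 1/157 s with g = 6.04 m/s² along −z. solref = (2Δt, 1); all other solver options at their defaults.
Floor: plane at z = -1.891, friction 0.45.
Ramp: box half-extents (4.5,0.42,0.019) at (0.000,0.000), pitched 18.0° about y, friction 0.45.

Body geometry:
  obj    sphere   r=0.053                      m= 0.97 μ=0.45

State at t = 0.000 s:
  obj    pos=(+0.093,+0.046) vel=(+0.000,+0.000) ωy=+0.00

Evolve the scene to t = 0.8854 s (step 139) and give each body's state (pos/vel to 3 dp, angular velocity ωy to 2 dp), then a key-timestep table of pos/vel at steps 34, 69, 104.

State at t = 0.8854 s:
  obj    pos=(+0.590,-0.116) vel=(+1.123,-0.365) ωy=+22.26

Key-timestep trajectory:
   step    t(s)  obj.x    obj.z    obj.vx   obj.vz 
     34  0.2166   +0.123  +0.036  +0.275  -0.089
     69  0.4395   +0.215  +0.006  +0.557  -0.181
    104  0.6624   +0.371  -0.045  +0.840  -0.273


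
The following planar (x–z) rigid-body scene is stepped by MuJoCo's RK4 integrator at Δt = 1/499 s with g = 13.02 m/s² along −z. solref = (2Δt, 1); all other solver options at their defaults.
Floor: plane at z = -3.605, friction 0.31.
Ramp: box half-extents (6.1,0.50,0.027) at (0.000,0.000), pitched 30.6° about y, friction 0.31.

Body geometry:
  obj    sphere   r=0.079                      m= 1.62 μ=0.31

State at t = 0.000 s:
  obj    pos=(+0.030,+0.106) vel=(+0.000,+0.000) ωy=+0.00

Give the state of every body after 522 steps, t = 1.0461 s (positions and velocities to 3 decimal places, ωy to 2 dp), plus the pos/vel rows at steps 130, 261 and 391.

State at t = 1.0461 s:
  obj    pos=(+2.260,-1.213) vel=(+4.263,-2.521) ωy=+62.68

Key-timestep trajectory:
   step    t(s)  obj.x    obj.z    obj.vx   obj.vz 
    130  0.2605   +0.168  +0.024  +1.062  -0.628
    261  0.5230   +0.587  -0.224  +2.131  -1.261
    391  0.7836   +1.281  -0.634  +3.193  -1.888


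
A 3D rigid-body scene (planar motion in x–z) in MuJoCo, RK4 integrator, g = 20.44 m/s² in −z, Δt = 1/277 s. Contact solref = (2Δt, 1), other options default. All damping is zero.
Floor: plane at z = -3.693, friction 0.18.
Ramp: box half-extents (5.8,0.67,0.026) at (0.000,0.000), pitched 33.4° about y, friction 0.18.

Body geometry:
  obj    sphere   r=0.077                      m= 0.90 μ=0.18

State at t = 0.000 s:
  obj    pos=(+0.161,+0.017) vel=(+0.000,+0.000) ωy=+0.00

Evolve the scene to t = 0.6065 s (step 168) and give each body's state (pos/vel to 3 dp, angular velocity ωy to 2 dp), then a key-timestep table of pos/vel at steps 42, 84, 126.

State at t = 0.6065 s:
  obj    pos=(+1.418,-0.811) vel=(+4.142,-2.735) ωy=+60.41

Key-timestep trajectory:
   step    t(s)  obj.x    obj.z    obj.vx   obj.vz 
     42  0.1516   +0.240  -0.035  +1.038  -0.680
     84  0.3032   +0.475  -0.190  +2.079  -1.350
    126  0.4549   +0.868  -0.449  +3.108  -2.049


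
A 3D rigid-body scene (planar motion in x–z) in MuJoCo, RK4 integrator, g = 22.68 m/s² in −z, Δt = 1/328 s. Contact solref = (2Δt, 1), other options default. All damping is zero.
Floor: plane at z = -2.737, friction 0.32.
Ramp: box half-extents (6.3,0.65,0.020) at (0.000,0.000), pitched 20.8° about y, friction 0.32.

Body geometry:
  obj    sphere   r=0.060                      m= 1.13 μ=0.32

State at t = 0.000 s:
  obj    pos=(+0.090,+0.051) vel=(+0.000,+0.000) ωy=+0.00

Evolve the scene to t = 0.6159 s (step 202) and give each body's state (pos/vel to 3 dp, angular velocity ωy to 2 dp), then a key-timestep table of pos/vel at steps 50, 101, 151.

State at t = 0.6159 s:
  obj    pos=(+1.110,-0.336) vel=(+3.312,-1.258) ωy=+59.04

Key-timestep trajectory:
   step    t(s)  obj.x    obj.z    obj.vx   obj.vz 
     50  0.1524   +0.153  +0.028  +0.820  -0.311
    101  0.3079   +0.345  -0.046  +1.656  -0.629
    151  0.4604   +0.660  -0.165  +2.476  -0.940


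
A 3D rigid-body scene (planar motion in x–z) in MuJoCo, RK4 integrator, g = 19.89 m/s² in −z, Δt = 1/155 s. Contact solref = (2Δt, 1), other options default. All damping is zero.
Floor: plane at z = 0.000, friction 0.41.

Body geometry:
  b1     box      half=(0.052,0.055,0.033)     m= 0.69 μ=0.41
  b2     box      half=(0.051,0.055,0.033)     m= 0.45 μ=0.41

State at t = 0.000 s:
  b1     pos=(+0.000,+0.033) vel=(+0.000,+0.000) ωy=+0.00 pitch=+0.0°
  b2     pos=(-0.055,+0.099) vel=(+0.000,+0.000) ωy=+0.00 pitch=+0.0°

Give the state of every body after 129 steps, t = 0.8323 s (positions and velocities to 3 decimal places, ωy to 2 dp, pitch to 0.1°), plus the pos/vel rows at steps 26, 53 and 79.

State at t = 0.8323 s:
  b1     pos=(+0.000,+0.033) vel=(+0.000,+0.000) ωy=+0.00 pitch=+0.0°
  b2     pos=(-0.107,+0.051) vel=(+0.000,+0.000) ωy=+0.00 pitch=-90.0°

Key-timestep trajectory:
   step    t(s)  b1.x    b1.z    b1.vx   b1.vz   b2.x    b2.z    b2.vx   b2.vz 
     26  0.1677   +0.000  +0.033  +0.000  +0.000   -0.075  +0.090  -0.309  -0.310
     53  0.3419   +0.000  +0.033  +0.000  +0.000   -0.128  +0.060  -0.035  +0.010
     79  0.5097   +0.000  +0.033  +0.000  +0.000   -0.100  +0.053  +0.018  +0.057


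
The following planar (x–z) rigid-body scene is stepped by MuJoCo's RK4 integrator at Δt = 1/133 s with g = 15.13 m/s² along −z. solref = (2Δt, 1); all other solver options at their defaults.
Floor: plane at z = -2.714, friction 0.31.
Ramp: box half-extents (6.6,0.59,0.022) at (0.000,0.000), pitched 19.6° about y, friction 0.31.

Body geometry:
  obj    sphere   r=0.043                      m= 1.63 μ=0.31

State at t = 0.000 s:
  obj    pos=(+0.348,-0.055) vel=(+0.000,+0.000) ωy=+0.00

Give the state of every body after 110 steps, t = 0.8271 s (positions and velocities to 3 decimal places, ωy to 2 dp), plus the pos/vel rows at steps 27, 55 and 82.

State at t = 0.8271 s:
  obj    pos=(+1.516,-0.471) vel=(+2.825,-1.006) ωy=+69.71

Key-timestep trajectory:
   step    t(s)  obj.x    obj.z    obj.vx   obj.vz 
     27  0.2030   +0.418  -0.080  +0.694  -0.247
     55  0.4135   +0.640  -0.159  +1.412  -0.503
     82  0.6165   +0.997  -0.286  +2.106  -0.750


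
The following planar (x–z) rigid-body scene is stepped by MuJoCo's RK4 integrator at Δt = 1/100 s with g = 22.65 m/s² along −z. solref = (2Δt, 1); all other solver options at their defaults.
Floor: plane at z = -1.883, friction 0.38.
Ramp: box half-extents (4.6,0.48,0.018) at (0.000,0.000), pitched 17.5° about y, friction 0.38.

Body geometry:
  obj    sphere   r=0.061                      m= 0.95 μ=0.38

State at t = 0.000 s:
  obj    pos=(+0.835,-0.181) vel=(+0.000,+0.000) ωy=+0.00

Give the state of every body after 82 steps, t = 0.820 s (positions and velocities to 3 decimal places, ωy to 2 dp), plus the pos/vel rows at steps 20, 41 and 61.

State at t = 0.820 s:
  obj    pos=(+2.395,-0.672) vel=(+3.804,-1.199) ωy=+65.39

Key-timestep trajectory:
   step    t(s)  obj.x    obj.z    obj.vx   obj.vz 
     20  0.2000   +0.928  -0.210  +0.928  -0.293
     41  0.4100   +1.225  -0.304  +1.902  -0.600
     61  0.6100   +1.698  -0.453  +2.830  -0.892


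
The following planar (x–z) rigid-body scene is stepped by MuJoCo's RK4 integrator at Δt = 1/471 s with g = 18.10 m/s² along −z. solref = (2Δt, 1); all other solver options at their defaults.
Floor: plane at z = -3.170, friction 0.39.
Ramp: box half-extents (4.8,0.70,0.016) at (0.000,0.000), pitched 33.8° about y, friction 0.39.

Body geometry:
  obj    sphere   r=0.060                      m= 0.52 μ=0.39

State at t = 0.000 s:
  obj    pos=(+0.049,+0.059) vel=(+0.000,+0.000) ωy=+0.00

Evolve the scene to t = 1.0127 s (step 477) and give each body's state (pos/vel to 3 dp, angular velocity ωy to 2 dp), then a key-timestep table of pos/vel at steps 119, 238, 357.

State at t = 1.0127 s:
  obj    pos=(+3.114,-1.993) vel=(+6.053,-4.052) ωy=+121.39

Key-timestep trajectory:
   step    t(s)  obj.x    obj.z    obj.vx   obj.vz 
    119  0.2527   +0.240  -0.069  +1.510  -1.011
    238  0.5053   +0.812  -0.452  +3.020  -2.022
    357  0.7580   +1.766  -1.091  +4.530  -3.033


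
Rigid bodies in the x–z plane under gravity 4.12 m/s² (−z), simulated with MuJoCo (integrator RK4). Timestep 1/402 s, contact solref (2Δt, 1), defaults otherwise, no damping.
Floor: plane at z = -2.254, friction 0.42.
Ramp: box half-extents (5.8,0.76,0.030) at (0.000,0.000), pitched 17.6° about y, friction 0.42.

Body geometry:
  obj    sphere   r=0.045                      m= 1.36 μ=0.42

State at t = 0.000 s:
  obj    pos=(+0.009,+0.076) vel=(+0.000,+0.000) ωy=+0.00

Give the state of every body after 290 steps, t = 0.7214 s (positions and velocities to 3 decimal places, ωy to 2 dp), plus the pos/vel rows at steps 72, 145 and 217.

State at t = 0.7214 s:
  obj    pos=(+0.230,+0.006) vel=(+0.612,-0.194) ωy=+14.26

Key-timestep trajectory:
   step    t(s)  obj.x    obj.z    obj.vx   obj.vz 
     72  0.1791   +0.023  +0.072  +0.152  -0.048
    145  0.3607   +0.064  +0.058  +0.306  -0.097
    217  0.5398   +0.133  +0.037  +0.458  -0.145


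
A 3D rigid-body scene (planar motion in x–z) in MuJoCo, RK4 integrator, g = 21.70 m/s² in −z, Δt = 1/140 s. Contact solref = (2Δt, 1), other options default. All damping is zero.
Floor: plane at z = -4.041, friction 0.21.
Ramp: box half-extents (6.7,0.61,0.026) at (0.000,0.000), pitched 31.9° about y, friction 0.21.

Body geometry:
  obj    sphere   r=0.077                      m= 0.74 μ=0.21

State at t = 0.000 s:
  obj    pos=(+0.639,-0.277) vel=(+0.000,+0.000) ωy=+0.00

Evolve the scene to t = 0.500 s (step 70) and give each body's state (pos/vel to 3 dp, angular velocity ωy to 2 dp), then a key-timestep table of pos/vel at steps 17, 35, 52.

State at t = 0.500 s:
  obj    pos=(+1.509,-0.818) vel=(+3.478,-2.165) ωy=+53.14

Key-timestep trajectory:
   step    t(s)  obj.x    obj.z    obj.vx   obj.vz 
     17  0.1214   +0.691  -0.309  +0.845  -0.526
     35  0.2500   +0.857  -0.412  +1.739  -1.083
     52  0.3714   +1.119  -0.575  +2.584  -1.608


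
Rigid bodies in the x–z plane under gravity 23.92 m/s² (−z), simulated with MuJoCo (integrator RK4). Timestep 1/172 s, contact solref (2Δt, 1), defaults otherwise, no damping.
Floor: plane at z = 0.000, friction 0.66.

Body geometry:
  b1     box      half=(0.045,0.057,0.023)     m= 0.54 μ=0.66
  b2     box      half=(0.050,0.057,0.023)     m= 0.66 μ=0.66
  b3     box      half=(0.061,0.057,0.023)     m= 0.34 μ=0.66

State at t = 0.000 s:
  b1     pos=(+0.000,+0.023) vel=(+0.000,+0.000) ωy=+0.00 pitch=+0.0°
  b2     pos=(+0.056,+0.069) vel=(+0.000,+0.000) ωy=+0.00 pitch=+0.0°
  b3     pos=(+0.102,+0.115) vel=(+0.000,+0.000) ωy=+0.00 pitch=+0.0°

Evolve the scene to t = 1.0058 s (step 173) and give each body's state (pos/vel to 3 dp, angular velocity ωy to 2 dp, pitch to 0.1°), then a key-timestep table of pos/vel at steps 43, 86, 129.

State at t = 1.0058 s:
  b1     pos=(-0.001,+0.023) vel=(-0.001,+0.000) ωy=+0.00 pitch=+0.0°
  b2     pos=(+0.068,+0.053) vel=(+0.000,-0.001) ωy=-0.04 pitch=+48.3°
  b3     pos=(+0.138,+0.057) vel=(+0.000,-0.001) ωy=-0.02 pitch=+40.1°

Key-timestep trajectory:
   step    t(s)  b1.x    b1.z    b1.vx   b1.vz   b2.x    b2.z    b2.vx   b2.vz   b3.x    b3.z    b3.vx   b3.vz 
     43  0.2500   +0.000  +0.023  -0.002  +0.000   +0.069  +0.053  +0.004  +0.000   +0.137  +0.057  +0.007  +0.002
     86  0.5000   -0.001  +0.023  -0.001  +0.000   +0.069  +0.053  +0.000  -0.001   +0.137  +0.057  +0.000  -0.001
    129  0.7500   -0.001  +0.023  -0.001  +0.000   +0.069  +0.053  +0.000  -0.001   +0.137  +0.057  +0.000  -0.001


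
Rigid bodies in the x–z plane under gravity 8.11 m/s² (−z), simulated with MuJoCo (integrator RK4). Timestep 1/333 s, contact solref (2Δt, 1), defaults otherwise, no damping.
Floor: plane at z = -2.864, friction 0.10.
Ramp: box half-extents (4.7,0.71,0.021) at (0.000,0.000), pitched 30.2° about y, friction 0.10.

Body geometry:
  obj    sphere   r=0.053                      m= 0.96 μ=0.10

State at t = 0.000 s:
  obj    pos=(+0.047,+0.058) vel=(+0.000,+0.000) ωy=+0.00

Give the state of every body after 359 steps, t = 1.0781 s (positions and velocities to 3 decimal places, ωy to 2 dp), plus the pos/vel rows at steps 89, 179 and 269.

State at t = 1.0781 s:
  obj    pos=(+1.744,-0.929) vel=(+3.146,-1.836) ωy=+35.61

Key-timestep trajectory:
   step    t(s)  obj.x    obj.z    obj.vx   obj.vz 
     89  0.2673   +0.151  -0.003  +0.781  -0.454
    179  0.5375   +0.469  -0.187  +1.570  -0.912
    269  0.8078   +1.000  -0.496  +2.351  -1.391


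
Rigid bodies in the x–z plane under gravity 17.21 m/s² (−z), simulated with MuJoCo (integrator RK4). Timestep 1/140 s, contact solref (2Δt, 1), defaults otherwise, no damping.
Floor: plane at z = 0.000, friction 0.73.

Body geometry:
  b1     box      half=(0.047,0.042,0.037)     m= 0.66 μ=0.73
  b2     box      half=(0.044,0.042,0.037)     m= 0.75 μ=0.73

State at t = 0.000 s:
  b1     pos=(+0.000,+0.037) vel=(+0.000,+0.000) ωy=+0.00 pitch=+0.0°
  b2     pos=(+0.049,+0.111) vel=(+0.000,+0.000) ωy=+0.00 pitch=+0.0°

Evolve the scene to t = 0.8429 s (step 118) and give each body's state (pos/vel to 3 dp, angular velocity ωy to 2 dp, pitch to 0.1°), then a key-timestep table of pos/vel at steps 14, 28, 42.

State at t = 0.8429 s:
  b1     pos=(+0.000,+0.037) vel=(+0.000,+0.000) ωy=+0.00 pitch=+0.0°
  b2     pos=(+0.095,+0.044) vel=(+0.000,+0.000) ωy=+0.00 pitch=+90.0°

Key-timestep trajectory:
   step    t(s)  b1.x    b1.z    b1.vx   b1.vz   b2.x    b2.z    b2.vx   b2.vz 
     14  0.1000   +0.000  +0.037  +0.000  +0.001   +0.052  +0.110  +0.078  -0.010
     28  0.2000   +0.000  +0.037  -0.001  +0.000   +0.071  +0.102  +0.316  -0.260
     42  0.3000   +0.000  +0.037  +0.000  +0.000   +0.097  +0.039  -0.057  +0.140


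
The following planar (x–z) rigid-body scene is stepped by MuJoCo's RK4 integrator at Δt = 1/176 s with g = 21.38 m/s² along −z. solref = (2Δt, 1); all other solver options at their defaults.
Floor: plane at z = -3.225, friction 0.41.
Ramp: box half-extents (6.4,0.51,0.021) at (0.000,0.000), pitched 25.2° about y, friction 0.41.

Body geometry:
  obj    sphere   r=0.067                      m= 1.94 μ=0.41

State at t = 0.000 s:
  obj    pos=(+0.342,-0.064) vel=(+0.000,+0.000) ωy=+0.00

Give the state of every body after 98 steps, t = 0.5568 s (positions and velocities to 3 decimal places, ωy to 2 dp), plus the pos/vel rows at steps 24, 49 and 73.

State at t = 0.5568 s:
  obj    pos=(+1.254,-0.493) vel=(+3.276,-1.542) ωy=+54.02

Key-timestep trajectory:
   step    t(s)  obj.x    obj.z    obj.vx   obj.vz 
     24  0.1364   +0.397  -0.090  +0.803  -0.378
     49  0.2784   +0.570  -0.171  +1.638  -0.771
     73  0.4148   +0.848  -0.302  +2.440  -1.148


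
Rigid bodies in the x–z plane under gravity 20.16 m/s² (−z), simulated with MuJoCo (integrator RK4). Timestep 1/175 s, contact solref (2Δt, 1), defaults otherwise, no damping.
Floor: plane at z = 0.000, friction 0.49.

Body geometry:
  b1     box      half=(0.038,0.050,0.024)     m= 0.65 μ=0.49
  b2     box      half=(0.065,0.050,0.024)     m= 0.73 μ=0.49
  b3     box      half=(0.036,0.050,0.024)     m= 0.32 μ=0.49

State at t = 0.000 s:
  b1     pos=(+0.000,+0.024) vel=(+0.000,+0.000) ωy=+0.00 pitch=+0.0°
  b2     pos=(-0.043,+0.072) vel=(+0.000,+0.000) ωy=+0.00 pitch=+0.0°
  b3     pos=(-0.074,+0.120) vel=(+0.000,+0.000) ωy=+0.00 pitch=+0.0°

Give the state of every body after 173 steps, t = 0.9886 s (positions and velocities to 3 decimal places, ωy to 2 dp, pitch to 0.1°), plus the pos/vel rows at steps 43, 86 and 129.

State at t = 0.9886 s:
  b1     pos=(+0.001,+0.024) vel=(+0.001,+0.000) ωy=+0.00 pitch=+0.0°
  b2     pos=(-0.058,+0.061) vel=(-0.001,-0.001) ωy=+0.03 pitch=-41.4°
  b3     pos=(-0.235,+0.024) vel=(+0.000,+0.000) ωy=+0.00 pitch=+180.0°

Key-timestep trajectory:
   step    t(s)  b1.x    b1.z    b1.vx   b1.vz   b2.x    b2.z    b2.vx   b2.vz   b3.x    b3.z    b3.vx   b3.vz 
     43  0.2457   +0.000  +0.024  +0.000  +0.000   -0.062  +0.065  +0.200  -0.124   -0.187  +0.042  -0.231  +0.083
     86  0.4914   +0.001  +0.024  +0.001  +0.000   -0.058  +0.061  -0.001  -0.001   -0.235  +0.024  +0.003  +0.005
    129  0.7371   +0.001  +0.024  +0.001  +0.000   -0.058  +0.061  -0.001  -0.001   -0.235  +0.024  +0.000  +0.000


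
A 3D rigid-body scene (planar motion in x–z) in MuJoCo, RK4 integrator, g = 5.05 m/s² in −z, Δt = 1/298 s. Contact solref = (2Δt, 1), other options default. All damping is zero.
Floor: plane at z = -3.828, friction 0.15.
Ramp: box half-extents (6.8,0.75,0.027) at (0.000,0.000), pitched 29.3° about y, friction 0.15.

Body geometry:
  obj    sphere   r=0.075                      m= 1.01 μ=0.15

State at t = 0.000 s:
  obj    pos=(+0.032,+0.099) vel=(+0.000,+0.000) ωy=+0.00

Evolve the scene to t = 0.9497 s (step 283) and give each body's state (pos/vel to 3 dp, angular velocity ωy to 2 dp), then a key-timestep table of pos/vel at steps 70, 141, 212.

State at t = 0.9497 s:
  obj    pos=(+0.744,-0.301) vel=(+1.499,-0.843) ωy=+20.90

Key-timestep trajectory:
   step    t(s)  obj.x    obj.z    obj.vx   obj.vz 
     70  0.2349   +0.076  +0.075  +0.370  -0.211
    141  0.4732   +0.209  +0.000  +0.747  -0.419
    212  0.7114   +0.432  -0.125  +1.122  -0.633


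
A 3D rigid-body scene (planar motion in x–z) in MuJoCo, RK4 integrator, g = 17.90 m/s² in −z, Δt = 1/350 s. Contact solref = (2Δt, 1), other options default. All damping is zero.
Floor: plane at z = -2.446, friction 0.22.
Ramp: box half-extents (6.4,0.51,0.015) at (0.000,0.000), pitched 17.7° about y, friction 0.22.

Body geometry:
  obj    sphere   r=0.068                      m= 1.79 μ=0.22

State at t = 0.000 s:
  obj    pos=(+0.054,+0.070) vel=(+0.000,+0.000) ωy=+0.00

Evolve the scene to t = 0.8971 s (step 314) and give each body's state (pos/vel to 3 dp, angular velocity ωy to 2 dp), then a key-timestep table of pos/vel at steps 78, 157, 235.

State at t = 0.8971 s:
  obj    pos=(+1.544,-0.406) vel=(+3.322,-1.060) ωy=+51.28

Key-timestep trajectory:
   step    t(s)  obj.x    obj.z    obj.vx   obj.vz 
     78  0.2229   +0.146  +0.041  +0.825  -0.263
    157  0.4486   +0.427  -0.049  +1.661  -0.530
    235  0.6714   +0.889  -0.197  +2.487  -0.794


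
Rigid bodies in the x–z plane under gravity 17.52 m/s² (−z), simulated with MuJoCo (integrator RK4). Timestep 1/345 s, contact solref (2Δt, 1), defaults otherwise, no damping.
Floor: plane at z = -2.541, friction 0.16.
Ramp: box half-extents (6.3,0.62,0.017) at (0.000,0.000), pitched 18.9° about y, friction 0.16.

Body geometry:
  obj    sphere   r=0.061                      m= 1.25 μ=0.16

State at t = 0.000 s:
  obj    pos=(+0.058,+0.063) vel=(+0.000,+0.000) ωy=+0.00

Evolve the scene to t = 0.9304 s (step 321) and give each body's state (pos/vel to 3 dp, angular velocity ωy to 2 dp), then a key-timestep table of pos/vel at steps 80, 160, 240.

State at t = 0.9304 s:
  obj    pos=(+1.718,-0.506) vel=(+3.568,-1.222) ωy=+61.82

Key-timestep trajectory:
   step    t(s)  obj.x    obj.z    obj.vx   obj.vz 
     80  0.2319   +0.161  +0.027  +0.889  -0.305
    160  0.4638   +0.470  -0.079  +1.779  -0.609
    240  0.6957   +0.986  -0.255  +2.668  -0.913


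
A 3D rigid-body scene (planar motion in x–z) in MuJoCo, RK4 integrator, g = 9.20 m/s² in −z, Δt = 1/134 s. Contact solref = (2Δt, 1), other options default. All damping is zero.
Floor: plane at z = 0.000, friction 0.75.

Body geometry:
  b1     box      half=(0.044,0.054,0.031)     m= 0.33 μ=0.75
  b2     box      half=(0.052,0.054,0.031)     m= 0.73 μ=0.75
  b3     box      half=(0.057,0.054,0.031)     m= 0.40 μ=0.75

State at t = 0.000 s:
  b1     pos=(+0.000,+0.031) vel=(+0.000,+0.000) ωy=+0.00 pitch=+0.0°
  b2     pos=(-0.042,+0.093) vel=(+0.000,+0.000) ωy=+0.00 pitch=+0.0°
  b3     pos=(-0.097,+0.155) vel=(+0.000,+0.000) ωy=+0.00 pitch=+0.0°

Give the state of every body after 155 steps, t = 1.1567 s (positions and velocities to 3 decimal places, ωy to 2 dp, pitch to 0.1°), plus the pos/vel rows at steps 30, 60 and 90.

State at t = 1.1567 s:
  b1     pos=(+0.000,+0.031) vel=(+0.000,+0.000) ωy=+0.00 pitch=+0.0°
  b2     pos=(-0.087,+0.052) vel=(+0.000,+0.000) ωy=+0.00 pitch=-90.0°
  b3     pos=(-0.197,+0.057) vel=(+0.000,+0.000) ωy=+0.00 pitch=-90.0°

Key-timestep trajectory:
   step    t(s)  b1.x    b1.z    b1.vx   b1.vz   b2.x    b2.z    b2.vx   b2.vz   b3.x    b3.z    b3.vx   b3.vz 
     30  0.2239   +0.000  +0.031  +0.001  +0.001   -0.068  +0.082  -0.241  -0.277   -0.155  +0.077  -0.395  -1.045
     60  0.4478   +0.000  +0.031  +0.000  +0.000   -0.102  +0.058  +0.043  -0.012   -0.212  +0.063  -0.038  +0.010
     90  0.6716   +0.000  +0.031  +0.000  +0.000   -0.086  +0.052  -0.158  -0.089   -0.193  +0.059  -0.029  -0.005


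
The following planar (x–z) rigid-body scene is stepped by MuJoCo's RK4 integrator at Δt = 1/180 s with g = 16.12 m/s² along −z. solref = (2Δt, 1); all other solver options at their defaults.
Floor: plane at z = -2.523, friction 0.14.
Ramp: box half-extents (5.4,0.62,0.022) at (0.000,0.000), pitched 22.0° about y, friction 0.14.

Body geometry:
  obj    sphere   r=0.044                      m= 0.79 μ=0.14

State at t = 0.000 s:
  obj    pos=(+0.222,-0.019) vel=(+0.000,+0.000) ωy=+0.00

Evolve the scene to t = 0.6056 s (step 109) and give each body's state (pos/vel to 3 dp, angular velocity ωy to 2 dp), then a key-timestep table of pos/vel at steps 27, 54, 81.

State at t = 0.6056 s:
  obj    pos=(+0.956,-0.315) vel=(+2.422,-0.979) ωy=+59.33

Key-timestep trajectory:
   step    t(s)  obj.x    obj.z    obj.vx   obj.vz 
     27  0.1500   +0.267  -0.037  +0.600  -0.243
     54  0.3000   +0.402  -0.091  +1.200  -0.485
     81  0.4500   +0.627  -0.182  +1.800  -0.727


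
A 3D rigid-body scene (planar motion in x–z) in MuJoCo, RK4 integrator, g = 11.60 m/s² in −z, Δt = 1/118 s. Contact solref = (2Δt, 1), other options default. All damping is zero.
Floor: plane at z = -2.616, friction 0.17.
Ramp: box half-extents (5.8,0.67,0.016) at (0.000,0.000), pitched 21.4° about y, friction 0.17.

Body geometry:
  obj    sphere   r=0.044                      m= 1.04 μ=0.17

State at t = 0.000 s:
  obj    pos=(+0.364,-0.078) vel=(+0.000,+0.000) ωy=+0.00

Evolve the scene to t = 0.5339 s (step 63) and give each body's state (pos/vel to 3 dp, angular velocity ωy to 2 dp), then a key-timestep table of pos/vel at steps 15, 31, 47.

State at t = 0.5339 s:
  obj    pos=(+0.765,-0.235) vel=(+1.503,-0.589) ωy=+36.65

Key-timestep trajectory:
   step    t(s)  obj.x    obj.z    obj.vx   obj.vz 
     15  0.1271   +0.387  -0.087  +0.358  -0.140
     31  0.2627   +0.461  -0.116  +0.740  -0.290
     47  0.3983   +0.587  -0.166  +1.121  -0.439


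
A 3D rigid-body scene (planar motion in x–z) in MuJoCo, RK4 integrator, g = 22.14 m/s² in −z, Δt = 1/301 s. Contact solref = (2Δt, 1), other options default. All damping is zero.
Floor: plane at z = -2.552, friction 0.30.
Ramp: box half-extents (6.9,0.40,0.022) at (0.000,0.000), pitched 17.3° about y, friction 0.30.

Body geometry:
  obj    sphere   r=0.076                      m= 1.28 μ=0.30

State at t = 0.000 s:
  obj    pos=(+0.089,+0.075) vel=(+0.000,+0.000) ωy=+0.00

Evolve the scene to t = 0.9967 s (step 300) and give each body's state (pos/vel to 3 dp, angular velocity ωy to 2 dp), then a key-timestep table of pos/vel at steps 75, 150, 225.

State at t = 0.9967 s:
  obj    pos=(+2.319,-0.620) vel=(+4.475,-1.394) ωy=+61.67

Key-timestep trajectory:
   step    t(s)  obj.x    obj.z    obj.vx   obj.vz 
     75  0.2492   +0.228  +0.031  +1.119  -0.349
    150  0.4983   +0.647  -0.099  +2.238  -0.697
    225  0.7475   +1.344  -0.316  +3.356  -1.045


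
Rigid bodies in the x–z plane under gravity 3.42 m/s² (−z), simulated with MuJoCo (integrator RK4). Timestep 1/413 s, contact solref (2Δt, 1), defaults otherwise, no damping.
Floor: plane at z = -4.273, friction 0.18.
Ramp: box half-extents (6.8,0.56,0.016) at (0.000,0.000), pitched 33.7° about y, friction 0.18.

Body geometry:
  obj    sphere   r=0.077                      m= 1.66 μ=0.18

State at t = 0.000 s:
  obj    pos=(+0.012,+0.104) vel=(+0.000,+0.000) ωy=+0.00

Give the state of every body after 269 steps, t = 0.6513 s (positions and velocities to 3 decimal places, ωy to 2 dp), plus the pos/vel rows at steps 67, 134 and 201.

State at t = 0.6513 s:
  obj    pos=(+0.257,-0.059) vel=(+0.752,-0.500) ωy=+10.81

Key-timestep trajectory:
   step    t(s)  obj.x    obj.z    obj.vx   obj.vz 
     67  0.1622   +0.027  +0.094  +0.187  -0.126
    134  0.3245   +0.073  +0.063  +0.373  -0.253
    201  0.4867   +0.149  +0.013  +0.561  -0.377


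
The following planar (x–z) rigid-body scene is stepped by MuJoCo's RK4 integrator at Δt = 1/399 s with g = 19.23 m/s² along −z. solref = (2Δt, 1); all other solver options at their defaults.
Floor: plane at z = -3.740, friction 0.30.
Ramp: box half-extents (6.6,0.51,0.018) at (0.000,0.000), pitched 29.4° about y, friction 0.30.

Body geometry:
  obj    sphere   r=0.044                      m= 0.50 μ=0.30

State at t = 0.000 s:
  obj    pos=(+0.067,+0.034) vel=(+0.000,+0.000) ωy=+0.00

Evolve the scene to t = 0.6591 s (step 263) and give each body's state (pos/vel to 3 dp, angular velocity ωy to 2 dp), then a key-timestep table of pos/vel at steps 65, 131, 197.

State at t = 0.6591 s:
  obj    pos=(+1.343,-0.686) vel=(+3.872,-2.182) ωy=+101.00

Key-timestep trajectory:
   step    t(s)  obj.x    obj.z    obj.vx   obj.vz 
     65  0.1629   +0.145  -0.010  +0.957  -0.539
    131  0.3283   +0.384  -0.145  +1.929  -1.087
    197  0.4937   +0.783  -0.370  +2.901  -1.634


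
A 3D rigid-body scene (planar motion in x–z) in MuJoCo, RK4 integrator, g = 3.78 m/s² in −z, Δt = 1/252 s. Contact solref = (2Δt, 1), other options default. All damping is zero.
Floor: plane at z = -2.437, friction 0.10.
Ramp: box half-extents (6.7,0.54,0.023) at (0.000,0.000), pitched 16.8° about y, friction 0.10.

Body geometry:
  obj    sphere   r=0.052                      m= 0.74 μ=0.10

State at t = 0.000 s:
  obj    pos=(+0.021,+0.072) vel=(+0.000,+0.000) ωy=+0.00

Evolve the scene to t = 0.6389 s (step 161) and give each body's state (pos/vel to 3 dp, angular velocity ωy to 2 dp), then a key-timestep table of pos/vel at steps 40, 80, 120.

State at t = 0.6389 s:
  obj    pos=(+0.174,+0.026) vel=(+0.477,-0.144) ωy=+9.58

Key-timestep trajectory:
   step    t(s)  obj.x    obj.z    obj.vx   obj.vz 
     40  0.1587   +0.030  +0.069  +0.119  -0.036
     80  0.3175   +0.059  +0.061  +0.237  -0.072
    120  0.4762   +0.106  +0.046  +0.356  -0.107


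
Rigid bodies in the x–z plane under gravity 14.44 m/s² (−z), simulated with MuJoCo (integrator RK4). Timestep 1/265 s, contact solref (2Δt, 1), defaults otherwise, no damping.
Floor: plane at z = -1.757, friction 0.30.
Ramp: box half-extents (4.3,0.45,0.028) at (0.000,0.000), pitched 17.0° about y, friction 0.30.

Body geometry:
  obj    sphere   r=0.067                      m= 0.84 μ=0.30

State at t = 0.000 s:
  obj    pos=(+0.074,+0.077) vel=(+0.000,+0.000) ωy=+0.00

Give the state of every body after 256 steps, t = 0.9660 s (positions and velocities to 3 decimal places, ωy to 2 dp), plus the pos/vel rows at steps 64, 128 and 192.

State at t = 0.9660 s:
  obj    pos=(+1.420,-0.335) vel=(+2.786,-0.852) ωy=+43.47

Key-timestep trajectory:
   step    t(s)  obj.x    obj.z    obj.vx   obj.vz 
     64  0.2415   +0.158  +0.051  +0.697  -0.213
    128  0.4830   +0.410  -0.026  +1.393  -0.426
    192  0.7245   +0.831  -0.155  +2.089  -0.639


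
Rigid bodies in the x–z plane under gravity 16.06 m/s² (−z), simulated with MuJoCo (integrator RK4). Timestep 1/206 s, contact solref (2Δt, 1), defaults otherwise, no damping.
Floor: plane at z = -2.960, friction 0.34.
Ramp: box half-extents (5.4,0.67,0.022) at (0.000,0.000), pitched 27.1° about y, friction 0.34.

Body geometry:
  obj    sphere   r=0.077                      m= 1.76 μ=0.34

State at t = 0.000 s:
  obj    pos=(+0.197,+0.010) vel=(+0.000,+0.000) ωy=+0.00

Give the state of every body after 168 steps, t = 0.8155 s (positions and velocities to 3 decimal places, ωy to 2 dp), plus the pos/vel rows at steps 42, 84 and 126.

State at t = 0.8155 s:
  obj    pos=(+1.744,-0.781) vel=(+3.794,-1.941) ωy=+55.34

Key-timestep trajectory:
   step    t(s)  obj.x    obj.z    obj.vx   obj.vz 
     42  0.2039   +0.294  -0.039  +0.949  -0.485
     84  0.4078   +0.584  -0.188  +1.897  -0.971
    126  0.6117   +1.067  -0.435  +2.846  -1.456


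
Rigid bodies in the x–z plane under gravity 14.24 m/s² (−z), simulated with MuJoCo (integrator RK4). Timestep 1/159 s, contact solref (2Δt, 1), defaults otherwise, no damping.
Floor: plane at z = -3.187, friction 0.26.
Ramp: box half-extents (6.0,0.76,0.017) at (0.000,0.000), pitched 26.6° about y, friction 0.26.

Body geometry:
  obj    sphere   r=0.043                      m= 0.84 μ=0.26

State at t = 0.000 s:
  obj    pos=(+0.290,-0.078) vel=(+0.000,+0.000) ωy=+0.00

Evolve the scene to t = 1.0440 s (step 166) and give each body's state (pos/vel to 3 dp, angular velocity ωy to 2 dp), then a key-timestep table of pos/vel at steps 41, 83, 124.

State at t = 1.0440 s:
  obj    pos=(+2.510,-1.190) vel=(+4.252,-2.129) ωy=+110.55

Key-timestep trajectory:
   step    t(s)  obj.x    obj.z    obj.vx   obj.vz 
     41  0.2579   +0.425  -0.146  +1.050  -0.526
     83  0.5220   +0.845  -0.356  +2.126  -1.065
    124  0.7799   +1.529  -0.698  +3.176  -1.590


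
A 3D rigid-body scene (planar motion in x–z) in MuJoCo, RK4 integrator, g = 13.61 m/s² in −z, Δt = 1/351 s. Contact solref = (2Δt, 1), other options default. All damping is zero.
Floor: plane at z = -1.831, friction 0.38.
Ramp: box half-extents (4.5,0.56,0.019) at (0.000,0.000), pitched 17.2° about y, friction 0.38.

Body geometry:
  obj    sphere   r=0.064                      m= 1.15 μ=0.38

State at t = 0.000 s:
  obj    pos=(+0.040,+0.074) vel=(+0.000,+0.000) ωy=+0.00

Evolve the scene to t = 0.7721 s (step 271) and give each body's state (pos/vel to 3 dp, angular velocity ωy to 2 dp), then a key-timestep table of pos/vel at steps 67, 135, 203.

State at t = 0.7721 s:
  obj    pos=(+0.859,-0.179) vel=(+2.120,-0.656) ωy=+34.68

Key-timestep trajectory:
   step    t(s)  obj.x    obj.z    obj.vx   obj.vz 
     67  0.1909   +0.090  +0.059  +0.524  -0.162
    135  0.3846   +0.243  +0.012  +1.056  -0.327
    203  0.5783   +0.499  -0.068  +1.588  -0.492


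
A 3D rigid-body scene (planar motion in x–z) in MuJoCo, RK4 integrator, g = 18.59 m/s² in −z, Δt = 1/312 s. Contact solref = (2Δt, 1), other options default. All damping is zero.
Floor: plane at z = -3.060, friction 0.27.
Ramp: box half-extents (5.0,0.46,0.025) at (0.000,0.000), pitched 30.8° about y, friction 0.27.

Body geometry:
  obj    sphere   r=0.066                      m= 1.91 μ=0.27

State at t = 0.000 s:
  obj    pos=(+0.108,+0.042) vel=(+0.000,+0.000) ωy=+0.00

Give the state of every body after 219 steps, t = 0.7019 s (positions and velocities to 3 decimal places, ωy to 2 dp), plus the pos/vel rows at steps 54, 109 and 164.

State at t = 0.7019 s:
  obj    pos=(+1.547,-0.816) vel=(+4.100,-2.444) ωy=+72.29

Key-timestep trajectory:
   step    t(s)  obj.x    obj.z    obj.vx   obj.vz 
     54  0.1731   +0.195  -0.011  +1.011  -0.603
    109  0.3494   +0.464  -0.171  +2.041  -1.216
    164  0.5256   +0.915  -0.439  +3.070  -1.830
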